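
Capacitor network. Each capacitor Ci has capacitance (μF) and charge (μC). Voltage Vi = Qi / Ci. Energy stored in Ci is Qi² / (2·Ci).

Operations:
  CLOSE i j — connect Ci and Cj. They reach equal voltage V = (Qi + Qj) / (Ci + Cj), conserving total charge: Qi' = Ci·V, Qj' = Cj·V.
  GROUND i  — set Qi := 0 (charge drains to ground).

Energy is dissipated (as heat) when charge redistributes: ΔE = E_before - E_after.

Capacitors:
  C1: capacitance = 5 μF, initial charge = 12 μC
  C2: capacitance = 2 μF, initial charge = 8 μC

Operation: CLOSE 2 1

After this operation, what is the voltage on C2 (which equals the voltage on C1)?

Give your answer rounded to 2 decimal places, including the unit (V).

Initial: C1(5μF, Q=12μC, V=2.40V), C2(2μF, Q=8μC, V=4.00V)
Op 1: CLOSE 2-1: Q_total=20.00, C_total=7.00, V=2.86; Q2=5.71, Q1=14.29; dissipated=1.829

Answer: 2.86 V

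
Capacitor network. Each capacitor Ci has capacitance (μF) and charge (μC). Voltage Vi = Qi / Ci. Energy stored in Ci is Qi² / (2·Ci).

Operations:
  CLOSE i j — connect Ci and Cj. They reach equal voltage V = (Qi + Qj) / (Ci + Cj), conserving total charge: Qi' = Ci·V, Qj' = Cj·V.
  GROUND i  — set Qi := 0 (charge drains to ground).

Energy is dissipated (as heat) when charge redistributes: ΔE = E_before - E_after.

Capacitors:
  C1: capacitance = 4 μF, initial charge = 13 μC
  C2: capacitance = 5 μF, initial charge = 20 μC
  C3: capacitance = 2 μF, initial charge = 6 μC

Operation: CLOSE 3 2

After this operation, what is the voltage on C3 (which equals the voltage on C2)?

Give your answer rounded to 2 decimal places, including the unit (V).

Initial: C1(4μF, Q=13μC, V=3.25V), C2(5μF, Q=20μC, V=4.00V), C3(2μF, Q=6μC, V=3.00V)
Op 1: CLOSE 3-2: Q_total=26.00, C_total=7.00, V=3.71; Q3=7.43, Q2=18.57; dissipated=0.714

Answer: 3.71 V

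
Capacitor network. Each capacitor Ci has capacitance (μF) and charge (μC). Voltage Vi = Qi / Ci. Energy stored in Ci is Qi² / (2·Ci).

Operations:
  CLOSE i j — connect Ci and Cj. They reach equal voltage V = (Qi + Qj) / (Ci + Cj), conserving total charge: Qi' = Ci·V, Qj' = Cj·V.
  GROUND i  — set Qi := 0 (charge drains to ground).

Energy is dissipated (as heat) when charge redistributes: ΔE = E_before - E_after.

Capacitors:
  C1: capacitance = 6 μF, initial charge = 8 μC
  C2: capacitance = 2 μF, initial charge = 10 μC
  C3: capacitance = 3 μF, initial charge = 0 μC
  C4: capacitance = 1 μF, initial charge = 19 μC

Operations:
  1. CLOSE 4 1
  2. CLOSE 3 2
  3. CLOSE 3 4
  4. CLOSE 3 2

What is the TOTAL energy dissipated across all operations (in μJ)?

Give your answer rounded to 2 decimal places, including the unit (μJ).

Initial: C1(6μF, Q=8μC, V=1.33V), C2(2μF, Q=10μC, V=5.00V), C3(3μF, Q=0μC, V=0.00V), C4(1μF, Q=19μC, V=19.00V)
Op 1: CLOSE 4-1: Q_total=27.00, C_total=7.00, V=3.86; Q4=3.86, Q1=23.14; dissipated=133.762
Op 2: CLOSE 3-2: Q_total=10.00, C_total=5.00, V=2.00; Q3=6.00, Q2=4.00; dissipated=15.000
Op 3: CLOSE 3-4: Q_total=9.86, C_total=4.00, V=2.46; Q3=7.39, Q4=2.46; dissipated=1.293
Op 4: CLOSE 3-2: Q_total=11.39, C_total=5.00, V=2.28; Q3=6.84, Q2=4.56; dissipated=0.129
Total dissipated: 150.185 μJ

Answer: 150.18 μJ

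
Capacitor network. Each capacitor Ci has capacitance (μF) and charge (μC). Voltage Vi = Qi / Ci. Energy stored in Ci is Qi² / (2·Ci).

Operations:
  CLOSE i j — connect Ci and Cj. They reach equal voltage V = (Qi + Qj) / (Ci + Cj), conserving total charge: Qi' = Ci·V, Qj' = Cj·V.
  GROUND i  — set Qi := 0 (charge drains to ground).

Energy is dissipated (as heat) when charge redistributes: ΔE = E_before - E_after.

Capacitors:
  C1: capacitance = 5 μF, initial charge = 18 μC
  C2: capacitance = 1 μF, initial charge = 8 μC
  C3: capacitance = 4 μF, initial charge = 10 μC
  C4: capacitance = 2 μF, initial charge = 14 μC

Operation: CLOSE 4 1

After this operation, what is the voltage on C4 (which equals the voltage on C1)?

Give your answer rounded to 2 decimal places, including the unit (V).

Answer: 4.57 V

Derivation:
Initial: C1(5μF, Q=18μC, V=3.60V), C2(1μF, Q=8μC, V=8.00V), C3(4μF, Q=10μC, V=2.50V), C4(2μF, Q=14μC, V=7.00V)
Op 1: CLOSE 4-1: Q_total=32.00, C_total=7.00, V=4.57; Q4=9.14, Q1=22.86; dissipated=8.257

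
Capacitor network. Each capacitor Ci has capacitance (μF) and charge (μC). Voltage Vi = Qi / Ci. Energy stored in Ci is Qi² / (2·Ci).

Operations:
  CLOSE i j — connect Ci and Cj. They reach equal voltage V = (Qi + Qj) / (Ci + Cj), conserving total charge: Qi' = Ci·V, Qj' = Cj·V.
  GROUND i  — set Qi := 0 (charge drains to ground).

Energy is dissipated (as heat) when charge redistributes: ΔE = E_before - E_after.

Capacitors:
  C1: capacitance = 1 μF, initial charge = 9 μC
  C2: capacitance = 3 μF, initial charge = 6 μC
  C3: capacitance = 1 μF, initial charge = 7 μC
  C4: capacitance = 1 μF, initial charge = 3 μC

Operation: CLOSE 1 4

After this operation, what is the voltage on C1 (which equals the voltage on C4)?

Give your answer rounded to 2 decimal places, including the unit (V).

Answer: 6.00 V

Derivation:
Initial: C1(1μF, Q=9μC, V=9.00V), C2(3μF, Q=6μC, V=2.00V), C3(1μF, Q=7μC, V=7.00V), C4(1μF, Q=3μC, V=3.00V)
Op 1: CLOSE 1-4: Q_total=12.00, C_total=2.00, V=6.00; Q1=6.00, Q4=6.00; dissipated=9.000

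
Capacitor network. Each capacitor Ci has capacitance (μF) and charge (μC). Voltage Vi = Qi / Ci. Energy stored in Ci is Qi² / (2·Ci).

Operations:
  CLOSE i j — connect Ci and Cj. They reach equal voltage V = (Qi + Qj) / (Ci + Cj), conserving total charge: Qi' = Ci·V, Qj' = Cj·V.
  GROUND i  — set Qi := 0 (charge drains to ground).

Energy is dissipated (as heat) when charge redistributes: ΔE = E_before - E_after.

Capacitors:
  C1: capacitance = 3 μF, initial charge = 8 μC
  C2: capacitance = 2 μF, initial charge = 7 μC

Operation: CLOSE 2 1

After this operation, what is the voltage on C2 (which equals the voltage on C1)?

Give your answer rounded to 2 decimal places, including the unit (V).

Answer: 3.00 V

Derivation:
Initial: C1(3μF, Q=8μC, V=2.67V), C2(2μF, Q=7μC, V=3.50V)
Op 1: CLOSE 2-1: Q_total=15.00, C_total=5.00, V=3.00; Q2=6.00, Q1=9.00; dissipated=0.417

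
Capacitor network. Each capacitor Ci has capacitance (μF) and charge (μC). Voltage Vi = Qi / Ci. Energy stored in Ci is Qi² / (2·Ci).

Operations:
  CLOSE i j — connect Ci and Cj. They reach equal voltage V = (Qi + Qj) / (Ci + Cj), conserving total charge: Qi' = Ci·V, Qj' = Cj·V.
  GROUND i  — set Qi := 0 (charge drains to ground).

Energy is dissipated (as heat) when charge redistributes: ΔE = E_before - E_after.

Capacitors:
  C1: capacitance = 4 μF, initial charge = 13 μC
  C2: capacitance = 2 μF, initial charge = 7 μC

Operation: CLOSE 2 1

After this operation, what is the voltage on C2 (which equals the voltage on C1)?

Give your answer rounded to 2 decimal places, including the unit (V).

Answer: 3.33 V

Derivation:
Initial: C1(4μF, Q=13μC, V=3.25V), C2(2μF, Q=7μC, V=3.50V)
Op 1: CLOSE 2-1: Q_total=20.00, C_total=6.00, V=3.33; Q2=6.67, Q1=13.33; dissipated=0.042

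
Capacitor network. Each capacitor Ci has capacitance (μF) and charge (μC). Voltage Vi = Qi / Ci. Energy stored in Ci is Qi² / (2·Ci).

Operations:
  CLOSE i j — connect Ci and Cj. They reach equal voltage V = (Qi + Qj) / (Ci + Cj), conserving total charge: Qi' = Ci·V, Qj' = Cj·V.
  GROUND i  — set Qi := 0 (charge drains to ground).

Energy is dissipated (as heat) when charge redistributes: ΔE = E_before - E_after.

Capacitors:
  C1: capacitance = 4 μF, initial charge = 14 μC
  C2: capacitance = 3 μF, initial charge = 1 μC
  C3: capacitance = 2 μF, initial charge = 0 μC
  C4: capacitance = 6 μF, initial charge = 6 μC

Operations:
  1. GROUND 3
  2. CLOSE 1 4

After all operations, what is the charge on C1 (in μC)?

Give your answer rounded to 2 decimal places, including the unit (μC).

Answer: 8.00 μC

Derivation:
Initial: C1(4μF, Q=14μC, V=3.50V), C2(3μF, Q=1μC, V=0.33V), C3(2μF, Q=0μC, V=0.00V), C4(6μF, Q=6μC, V=1.00V)
Op 1: GROUND 3: Q3=0; energy lost=0.000
Op 2: CLOSE 1-4: Q_total=20.00, C_total=10.00, V=2.00; Q1=8.00, Q4=12.00; dissipated=7.500
Final charges: Q1=8.00, Q2=1.00, Q3=0.00, Q4=12.00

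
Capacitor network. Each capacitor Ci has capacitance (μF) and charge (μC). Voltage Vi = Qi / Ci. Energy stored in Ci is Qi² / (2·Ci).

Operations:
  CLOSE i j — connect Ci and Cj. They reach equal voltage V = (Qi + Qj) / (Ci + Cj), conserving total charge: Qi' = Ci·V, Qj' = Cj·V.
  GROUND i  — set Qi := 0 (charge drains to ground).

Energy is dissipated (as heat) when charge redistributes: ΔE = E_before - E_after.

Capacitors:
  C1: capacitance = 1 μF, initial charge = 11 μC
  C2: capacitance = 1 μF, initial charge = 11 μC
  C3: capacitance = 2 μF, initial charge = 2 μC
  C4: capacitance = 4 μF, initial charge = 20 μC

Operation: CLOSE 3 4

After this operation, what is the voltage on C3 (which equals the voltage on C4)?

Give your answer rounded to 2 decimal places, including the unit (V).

Initial: C1(1μF, Q=11μC, V=11.00V), C2(1μF, Q=11μC, V=11.00V), C3(2μF, Q=2μC, V=1.00V), C4(4μF, Q=20μC, V=5.00V)
Op 1: CLOSE 3-4: Q_total=22.00, C_total=6.00, V=3.67; Q3=7.33, Q4=14.67; dissipated=10.667

Answer: 3.67 V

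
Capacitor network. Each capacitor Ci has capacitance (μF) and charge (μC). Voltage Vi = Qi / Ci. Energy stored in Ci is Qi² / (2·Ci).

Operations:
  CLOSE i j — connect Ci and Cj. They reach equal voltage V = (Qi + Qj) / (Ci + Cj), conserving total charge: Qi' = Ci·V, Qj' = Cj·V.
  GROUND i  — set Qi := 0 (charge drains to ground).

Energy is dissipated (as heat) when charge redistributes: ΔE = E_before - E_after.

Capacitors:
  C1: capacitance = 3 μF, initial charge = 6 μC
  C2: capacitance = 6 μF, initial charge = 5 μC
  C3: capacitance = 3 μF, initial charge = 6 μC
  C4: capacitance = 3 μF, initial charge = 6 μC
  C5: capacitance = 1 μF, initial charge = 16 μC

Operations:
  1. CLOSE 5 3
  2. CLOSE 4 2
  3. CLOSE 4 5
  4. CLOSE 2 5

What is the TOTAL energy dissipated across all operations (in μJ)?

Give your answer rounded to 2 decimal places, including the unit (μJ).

Initial: C1(3μF, Q=6μC, V=2.00V), C2(6μF, Q=5μC, V=0.83V), C3(3μF, Q=6μC, V=2.00V), C4(3μF, Q=6μC, V=2.00V), C5(1μF, Q=16μC, V=16.00V)
Op 1: CLOSE 5-3: Q_total=22.00, C_total=4.00, V=5.50; Q5=5.50, Q3=16.50; dissipated=73.500
Op 2: CLOSE 4-2: Q_total=11.00, C_total=9.00, V=1.22; Q4=3.67, Q2=7.33; dissipated=1.361
Op 3: CLOSE 4-5: Q_total=9.17, C_total=4.00, V=2.29; Q4=6.88, Q5=2.29; dissipated=6.862
Op 4: CLOSE 2-5: Q_total=9.62, C_total=7.00, V=1.38; Q2=8.25, Q5=1.38; dissipated=0.490
Total dissipated: 82.214 μJ

Answer: 82.21 μJ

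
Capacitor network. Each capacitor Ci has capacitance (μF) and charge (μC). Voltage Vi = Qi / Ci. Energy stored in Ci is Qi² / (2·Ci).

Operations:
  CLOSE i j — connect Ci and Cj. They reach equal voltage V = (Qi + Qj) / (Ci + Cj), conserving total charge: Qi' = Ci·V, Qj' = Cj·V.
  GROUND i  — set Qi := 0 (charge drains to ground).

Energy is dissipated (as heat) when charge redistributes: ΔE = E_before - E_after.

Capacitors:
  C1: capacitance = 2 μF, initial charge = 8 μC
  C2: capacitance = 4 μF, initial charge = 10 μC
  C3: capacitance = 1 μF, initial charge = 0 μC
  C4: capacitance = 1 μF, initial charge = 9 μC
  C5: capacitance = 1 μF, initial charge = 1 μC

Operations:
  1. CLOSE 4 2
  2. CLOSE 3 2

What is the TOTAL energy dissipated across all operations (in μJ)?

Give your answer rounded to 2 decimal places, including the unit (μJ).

Answer: 22.68 μJ

Derivation:
Initial: C1(2μF, Q=8μC, V=4.00V), C2(4μF, Q=10μC, V=2.50V), C3(1μF, Q=0μC, V=0.00V), C4(1μF, Q=9μC, V=9.00V), C5(1μF, Q=1μC, V=1.00V)
Op 1: CLOSE 4-2: Q_total=19.00, C_total=5.00, V=3.80; Q4=3.80, Q2=15.20; dissipated=16.900
Op 2: CLOSE 3-2: Q_total=15.20, C_total=5.00, V=3.04; Q3=3.04, Q2=12.16; dissipated=5.776
Total dissipated: 22.676 μJ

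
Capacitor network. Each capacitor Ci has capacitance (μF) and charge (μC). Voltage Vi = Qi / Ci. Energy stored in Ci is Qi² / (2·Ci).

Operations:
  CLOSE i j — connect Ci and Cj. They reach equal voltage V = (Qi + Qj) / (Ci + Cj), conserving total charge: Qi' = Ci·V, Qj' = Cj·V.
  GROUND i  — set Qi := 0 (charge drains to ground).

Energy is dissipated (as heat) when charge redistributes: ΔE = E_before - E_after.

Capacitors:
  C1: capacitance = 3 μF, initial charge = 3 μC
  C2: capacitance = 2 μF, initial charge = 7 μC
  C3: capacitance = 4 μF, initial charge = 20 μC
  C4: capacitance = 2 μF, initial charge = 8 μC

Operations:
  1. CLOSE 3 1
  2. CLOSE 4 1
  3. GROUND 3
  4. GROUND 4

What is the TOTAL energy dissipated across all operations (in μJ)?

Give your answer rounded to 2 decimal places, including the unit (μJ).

Answer: 48.37 μJ

Derivation:
Initial: C1(3μF, Q=3μC, V=1.00V), C2(2μF, Q=7μC, V=3.50V), C3(4μF, Q=20μC, V=5.00V), C4(2μF, Q=8μC, V=4.00V)
Op 1: CLOSE 3-1: Q_total=23.00, C_total=7.00, V=3.29; Q3=13.14, Q1=9.86; dissipated=13.714
Op 2: CLOSE 4-1: Q_total=17.86, C_total=5.00, V=3.57; Q4=7.14, Q1=10.71; dissipated=0.306
Op 3: GROUND 3: Q3=0; energy lost=21.592
Op 4: GROUND 4: Q4=0; energy lost=12.755
Total dissipated: 48.367 μJ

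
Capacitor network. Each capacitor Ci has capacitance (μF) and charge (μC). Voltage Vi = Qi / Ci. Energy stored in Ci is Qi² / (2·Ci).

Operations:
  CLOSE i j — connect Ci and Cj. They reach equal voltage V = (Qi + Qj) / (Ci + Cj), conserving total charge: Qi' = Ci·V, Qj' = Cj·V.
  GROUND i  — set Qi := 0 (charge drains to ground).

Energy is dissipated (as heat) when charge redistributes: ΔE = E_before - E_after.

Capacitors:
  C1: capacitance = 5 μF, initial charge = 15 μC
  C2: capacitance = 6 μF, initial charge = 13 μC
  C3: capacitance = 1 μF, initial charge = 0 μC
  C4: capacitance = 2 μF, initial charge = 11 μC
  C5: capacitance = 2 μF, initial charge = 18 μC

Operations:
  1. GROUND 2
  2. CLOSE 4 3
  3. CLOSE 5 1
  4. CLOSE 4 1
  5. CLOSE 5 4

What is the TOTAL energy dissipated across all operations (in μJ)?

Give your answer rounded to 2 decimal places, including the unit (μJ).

Initial: C1(5μF, Q=15μC, V=3.00V), C2(6μF, Q=13μC, V=2.17V), C3(1μF, Q=0μC, V=0.00V), C4(2μF, Q=11μC, V=5.50V), C5(2μF, Q=18μC, V=9.00V)
Op 1: GROUND 2: Q2=0; energy lost=14.083
Op 2: CLOSE 4-3: Q_total=11.00, C_total=3.00, V=3.67; Q4=7.33, Q3=3.67; dissipated=10.083
Op 3: CLOSE 5-1: Q_total=33.00, C_total=7.00, V=4.71; Q5=9.43, Q1=23.57; dissipated=25.714
Op 4: CLOSE 4-1: Q_total=30.90, C_total=7.00, V=4.41; Q4=8.83, Q1=22.07; dissipated=0.784
Op 5: CLOSE 5-4: Q_total=18.26, C_total=4.00, V=4.56; Q5=9.13, Q4=9.13; dissipated=0.045
Total dissipated: 50.710 μJ

Answer: 50.71 μJ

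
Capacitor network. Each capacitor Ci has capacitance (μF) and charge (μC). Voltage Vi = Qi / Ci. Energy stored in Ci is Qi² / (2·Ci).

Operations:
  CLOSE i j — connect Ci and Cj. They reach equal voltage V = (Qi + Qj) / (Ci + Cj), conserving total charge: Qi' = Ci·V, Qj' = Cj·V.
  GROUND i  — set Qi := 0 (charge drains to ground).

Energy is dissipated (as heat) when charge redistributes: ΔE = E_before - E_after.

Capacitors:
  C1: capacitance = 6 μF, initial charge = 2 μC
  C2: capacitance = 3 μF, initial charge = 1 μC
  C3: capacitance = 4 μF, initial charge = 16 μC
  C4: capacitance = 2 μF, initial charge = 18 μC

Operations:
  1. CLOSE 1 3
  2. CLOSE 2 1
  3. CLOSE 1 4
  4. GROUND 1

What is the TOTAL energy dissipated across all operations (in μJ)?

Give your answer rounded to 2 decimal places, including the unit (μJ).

Answer: 93.99 μJ

Derivation:
Initial: C1(6μF, Q=2μC, V=0.33V), C2(3μF, Q=1μC, V=0.33V), C3(4μF, Q=16μC, V=4.00V), C4(2μF, Q=18μC, V=9.00V)
Op 1: CLOSE 1-3: Q_total=18.00, C_total=10.00, V=1.80; Q1=10.80, Q3=7.20; dissipated=16.133
Op 2: CLOSE 2-1: Q_total=11.80, C_total=9.00, V=1.31; Q2=3.93, Q1=7.87; dissipated=2.151
Op 3: CLOSE 1-4: Q_total=25.87, C_total=8.00, V=3.23; Q1=19.40, Q4=6.47; dissipated=44.339
Op 4: GROUND 1: Q1=0; energy lost=31.363
Total dissipated: 93.987 μJ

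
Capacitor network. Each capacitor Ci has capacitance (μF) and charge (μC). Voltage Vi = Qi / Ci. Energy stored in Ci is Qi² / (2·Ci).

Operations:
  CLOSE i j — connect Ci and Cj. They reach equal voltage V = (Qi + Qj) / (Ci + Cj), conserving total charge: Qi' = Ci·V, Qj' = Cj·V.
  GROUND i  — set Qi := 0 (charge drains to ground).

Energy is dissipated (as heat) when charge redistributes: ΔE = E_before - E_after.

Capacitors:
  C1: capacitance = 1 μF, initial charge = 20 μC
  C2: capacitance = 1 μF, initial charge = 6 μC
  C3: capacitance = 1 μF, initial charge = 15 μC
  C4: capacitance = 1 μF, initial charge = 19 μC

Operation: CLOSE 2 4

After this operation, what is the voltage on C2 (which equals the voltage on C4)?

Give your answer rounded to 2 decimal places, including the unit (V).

Answer: 12.50 V

Derivation:
Initial: C1(1μF, Q=20μC, V=20.00V), C2(1μF, Q=6μC, V=6.00V), C3(1μF, Q=15μC, V=15.00V), C4(1μF, Q=19μC, V=19.00V)
Op 1: CLOSE 2-4: Q_total=25.00, C_total=2.00, V=12.50; Q2=12.50, Q4=12.50; dissipated=42.250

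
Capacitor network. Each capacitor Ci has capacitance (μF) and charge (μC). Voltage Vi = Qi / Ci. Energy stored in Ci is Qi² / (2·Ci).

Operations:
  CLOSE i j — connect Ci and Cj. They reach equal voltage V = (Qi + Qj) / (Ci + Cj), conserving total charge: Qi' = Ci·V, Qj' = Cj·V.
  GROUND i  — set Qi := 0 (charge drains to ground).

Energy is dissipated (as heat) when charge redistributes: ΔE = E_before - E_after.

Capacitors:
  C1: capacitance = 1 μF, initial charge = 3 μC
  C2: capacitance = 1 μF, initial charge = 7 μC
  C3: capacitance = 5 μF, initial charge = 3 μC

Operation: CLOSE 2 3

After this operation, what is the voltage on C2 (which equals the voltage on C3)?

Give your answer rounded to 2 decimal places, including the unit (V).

Initial: C1(1μF, Q=3μC, V=3.00V), C2(1μF, Q=7μC, V=7.00V), C3(5μF, Q=3μC, V=0.60V)
Op 1: CLOSE 2-3: Q_total=10.00, C_total=6.00, V=1.67; Q2=1.67, Q3=8.33; dissipated=17.067

Answer: 1.67 V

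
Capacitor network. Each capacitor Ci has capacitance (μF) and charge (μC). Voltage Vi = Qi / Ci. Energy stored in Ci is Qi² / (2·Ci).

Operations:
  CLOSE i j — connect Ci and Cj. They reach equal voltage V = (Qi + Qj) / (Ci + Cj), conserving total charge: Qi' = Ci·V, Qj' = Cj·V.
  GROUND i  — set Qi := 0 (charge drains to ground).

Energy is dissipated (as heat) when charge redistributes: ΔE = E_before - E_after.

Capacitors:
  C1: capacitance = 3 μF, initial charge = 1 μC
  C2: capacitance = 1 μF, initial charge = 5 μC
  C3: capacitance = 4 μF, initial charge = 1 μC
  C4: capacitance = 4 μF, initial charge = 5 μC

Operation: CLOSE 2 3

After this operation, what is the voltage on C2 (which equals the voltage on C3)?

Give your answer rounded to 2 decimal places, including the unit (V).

Answer: 1.20 V

Derivation:
Initial: C1(3μF, Q=1μC, V=0.33V), C2(1μF, Q=5μC, V=5.00V), C3(4μF, Q=1μC, V=0.25V), C4(4μF, Q=5μC, V=1.25V)
Op 1: CLOSE 2-3: Q_total=6.00, C_total=5.00, V=1.20; Q2=1.20, Q3=4.80; dissipated=9.025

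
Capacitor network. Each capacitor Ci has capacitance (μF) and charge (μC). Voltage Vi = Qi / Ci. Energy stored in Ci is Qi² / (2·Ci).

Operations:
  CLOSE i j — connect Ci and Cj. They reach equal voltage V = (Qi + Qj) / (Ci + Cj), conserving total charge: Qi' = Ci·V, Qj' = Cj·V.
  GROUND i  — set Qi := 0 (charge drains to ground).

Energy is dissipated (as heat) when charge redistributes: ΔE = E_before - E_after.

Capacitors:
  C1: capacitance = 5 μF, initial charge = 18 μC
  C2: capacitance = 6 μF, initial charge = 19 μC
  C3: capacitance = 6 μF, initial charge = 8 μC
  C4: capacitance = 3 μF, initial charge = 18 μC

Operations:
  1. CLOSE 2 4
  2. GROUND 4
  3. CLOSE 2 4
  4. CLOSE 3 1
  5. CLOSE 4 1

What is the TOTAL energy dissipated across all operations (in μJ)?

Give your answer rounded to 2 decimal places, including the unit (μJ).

Initial: C1(5μF, Q=18μC, V=3.60V), C2(6μF, Q=19μC, V=3.17V), C3(6μF, Q=8μC, V=1.33V), C4(3μF, Q=18μC, V=6.00V)
Op 1: CLOSE 2-4: Q_total=37.00, C_total=9.00, V=4.11; Q2=24.67, Q4=12.33; dissipated=8.028
Op 2: GROUND 4: Q4=0; energy lost=25.352
Op 3: CLOSE 2-4: Q_total=24.67, C_total=9.00, V=2.74; Q2=16.44, Q4=8.22; dissipated=16.901
Op 4: CLOSE 3-1: Q_total=26.00, C_total=11.00, V=2.36; Q3=14.18, Q1=11.82; dissipated=7.006
Op 5: CLOSE 4-1: Q_total=20.04, C_total=8.00, V=2.51; Q4=7.52, Q1=12.53; dissipated=0.133
Total dissipated: 57.420 μJ

Answer: 57.42 μJ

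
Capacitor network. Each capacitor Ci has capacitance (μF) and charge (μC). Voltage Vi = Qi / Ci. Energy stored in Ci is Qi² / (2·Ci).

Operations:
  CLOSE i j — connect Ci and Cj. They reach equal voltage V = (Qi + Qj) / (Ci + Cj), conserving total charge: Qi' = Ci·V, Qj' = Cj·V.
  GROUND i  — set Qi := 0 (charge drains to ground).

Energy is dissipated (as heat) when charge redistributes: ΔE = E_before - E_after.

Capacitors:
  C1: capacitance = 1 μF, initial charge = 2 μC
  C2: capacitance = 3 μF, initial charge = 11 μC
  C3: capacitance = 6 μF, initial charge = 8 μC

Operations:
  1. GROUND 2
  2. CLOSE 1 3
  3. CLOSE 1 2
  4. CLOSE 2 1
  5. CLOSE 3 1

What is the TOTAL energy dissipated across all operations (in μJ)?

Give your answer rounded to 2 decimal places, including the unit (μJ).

Answer: 21.61 μJ

Derivation:
Initial: C1(1μF, Q=2μC, V=2.00V), C2(3μF, Q=11μC, V=3.67V), C3(6μF, Q=8μC, V=1.33V)
Op 1: GROUND 2: Q2=0; energy lost=20.167
Op 2: CLOSE 1-3: Q_total=10.00, C_total=7.00, V=1.43; Q1=1.43, Q3=8.57; dissipated=0.190
Op 3: CLOSE 1-2: Q_total=1.43, C_total=4.00, V=0.36; Q1=0.36, Q2=1.07; dissipated=0.765
Op 4: CLOSE 2-1: Q_total=1.43, C_total=4.00, V=0.36; Q2=1.07, Q1=0.36; dissipated=0.000
Op 5: CLOSE 3-1: Q_total=8.93, C_total=7.00, V=1.28; Q3=7.65, Q1=1.28; dissipated=0.492
Total dissipated: 21.614 μJ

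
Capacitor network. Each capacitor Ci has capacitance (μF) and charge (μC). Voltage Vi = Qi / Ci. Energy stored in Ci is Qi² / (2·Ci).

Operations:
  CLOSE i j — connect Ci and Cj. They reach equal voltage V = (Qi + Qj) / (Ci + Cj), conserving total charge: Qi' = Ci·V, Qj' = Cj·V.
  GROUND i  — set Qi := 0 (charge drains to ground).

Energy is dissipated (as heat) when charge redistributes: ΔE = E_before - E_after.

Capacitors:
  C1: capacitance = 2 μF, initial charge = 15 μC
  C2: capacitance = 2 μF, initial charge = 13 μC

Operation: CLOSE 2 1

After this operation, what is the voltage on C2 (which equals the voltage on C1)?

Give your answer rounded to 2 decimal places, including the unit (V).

Initial: C1(2μF, Q=15μC, V=7.50V), C2(2μF, Q=13μC, V=6.50V)
Op 1: CLOSE 2-1: Q_total=28.00, C_total=4.00, V=7.00; Q2=14.00, Q1=14.00; dissipated=0.500

Answer: 7.00 V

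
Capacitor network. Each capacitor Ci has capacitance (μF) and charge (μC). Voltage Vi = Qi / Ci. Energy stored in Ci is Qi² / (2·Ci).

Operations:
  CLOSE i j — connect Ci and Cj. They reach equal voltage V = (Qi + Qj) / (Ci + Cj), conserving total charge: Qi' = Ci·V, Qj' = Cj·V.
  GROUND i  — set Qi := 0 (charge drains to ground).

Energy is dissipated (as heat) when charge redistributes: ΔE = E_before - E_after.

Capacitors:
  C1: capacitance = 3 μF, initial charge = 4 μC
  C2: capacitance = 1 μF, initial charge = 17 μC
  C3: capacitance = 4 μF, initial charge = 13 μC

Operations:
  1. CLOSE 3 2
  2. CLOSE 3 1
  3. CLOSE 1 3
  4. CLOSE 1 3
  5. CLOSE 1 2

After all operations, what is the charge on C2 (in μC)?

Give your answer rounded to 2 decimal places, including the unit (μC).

Answer: 4.50 μC

Derivation:
Initial: C1(3μF, Q=4μC, V=1.33V), C2(1μF, Q=17μC, V=17.00V), C3(4μF, Q=13μC, V=3.25V)
Op 1: CLOSE 3-2: Q_total=30.00, C_total=5.00, V=6.00; Q3=24.00, Q2=6.00; dissipated=75.625
Op 2: CLOSE 3-1: Q_total=28.00, C_total=7.00, V=4.00; Q3=16.00, Q1=12.00; dissipated=18.667
Op 3: CLOSE 1-3: Q_total=28.00, C_total=7.00, V=4.00; Q1=12.00, Q3=16.00; dissipated=0.000
Op 4: CLOSE 1-3: Q_total=28.00, C_total=7.00, V=4.00; Q1=12.00, Q3=16.00; dissipated=0.000
Op 5: CLOSE 1-2: Q_total=18.00, C_total=4.00, V=4.50; Q1=13.50, Q2=4.50; dissipated=1.500
Final charges: Q1=13.50, Q2=4.50, Q3=16.00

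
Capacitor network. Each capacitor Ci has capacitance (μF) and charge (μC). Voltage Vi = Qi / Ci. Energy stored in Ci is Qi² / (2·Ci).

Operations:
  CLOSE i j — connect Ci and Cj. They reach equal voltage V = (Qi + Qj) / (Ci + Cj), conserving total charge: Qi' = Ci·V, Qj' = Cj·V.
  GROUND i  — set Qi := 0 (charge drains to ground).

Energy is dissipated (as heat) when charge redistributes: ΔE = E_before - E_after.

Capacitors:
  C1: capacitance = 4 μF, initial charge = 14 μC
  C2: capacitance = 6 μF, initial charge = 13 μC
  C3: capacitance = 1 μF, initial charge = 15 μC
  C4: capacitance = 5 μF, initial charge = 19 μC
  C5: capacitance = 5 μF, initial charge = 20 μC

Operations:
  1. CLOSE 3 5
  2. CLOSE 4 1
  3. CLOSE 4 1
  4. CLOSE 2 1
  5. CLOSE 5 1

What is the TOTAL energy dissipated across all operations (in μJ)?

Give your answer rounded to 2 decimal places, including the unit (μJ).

Answer: 63.67 μJ

Derivation:
Initial: C1(4μF, Q=14μC, V=3.50V), C2(6μF, Q=13μC, V=2.17V), C3(1μF, Q=15μC, V=15.00V), C4(5μF, Q=19μC, V=3.80V), C5(5μF, Q=20μC, V=4.00V)
Op 1: CLOSE 3-5: Q_total=35.00, C_total=6.00, V=5.83; Q3=5.83, Q5=29.17; dissipated=50.417
Op 2: CLOSE 4-1: Q_total=33.00, C_total=9.00, V=3.67; Q4=18.33, Q1=14.67; dissipated=0.100
Op 3: CLOSE 4-1: Q_total=33.00, C_total=9.00, V=3.67; Q4=18.33, Q1=14.67; dissipated=0.000
Op 4: CLOSE 2-1: Q_total=27.67, C_total=10.00, V=2.77; Q2=16.60, Q1=11.07; dissipated=2.700
Op 5: CLOSE 5-1: Q_total=40.23, C_total=9.00, V=4.47; Q5=22.35, Q1=17.88; dissipated=10.449
Total dissipated: 63.666 μJ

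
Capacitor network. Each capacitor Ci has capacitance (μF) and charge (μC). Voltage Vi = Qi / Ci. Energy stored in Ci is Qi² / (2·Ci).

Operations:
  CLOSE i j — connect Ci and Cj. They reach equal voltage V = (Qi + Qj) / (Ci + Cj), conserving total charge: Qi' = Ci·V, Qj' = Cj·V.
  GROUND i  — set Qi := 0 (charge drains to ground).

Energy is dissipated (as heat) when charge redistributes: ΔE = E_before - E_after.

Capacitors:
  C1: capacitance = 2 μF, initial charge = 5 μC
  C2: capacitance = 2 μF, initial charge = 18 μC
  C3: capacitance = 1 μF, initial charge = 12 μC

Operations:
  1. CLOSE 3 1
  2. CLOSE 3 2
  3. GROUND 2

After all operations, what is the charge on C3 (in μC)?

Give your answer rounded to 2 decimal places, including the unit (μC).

Initial: C1(2μF, Q=5μC, V=2.50V), C2(2μF, Q=18μC, V=9.00V), C3(1μF, Q=12μC, V=12.00V)
Op 1: CLOSE 3-1: Q_total=17.00, C_total=3.00, V=5.67; Q3=5.67, Q1=11.33; dissipated=30.083
Op 2: CLOSE 3-2: Q_total=23.67, C_total=3.00, V=7.89; Q3=7.89, Q2=15.78; dissipated=3.704
Op 3: GROUND 2: Q2=0; energy lost=62.235
Final charges: Q1=11.33, Q2=0.00, Q3=7.89

Answer: 7.89 μC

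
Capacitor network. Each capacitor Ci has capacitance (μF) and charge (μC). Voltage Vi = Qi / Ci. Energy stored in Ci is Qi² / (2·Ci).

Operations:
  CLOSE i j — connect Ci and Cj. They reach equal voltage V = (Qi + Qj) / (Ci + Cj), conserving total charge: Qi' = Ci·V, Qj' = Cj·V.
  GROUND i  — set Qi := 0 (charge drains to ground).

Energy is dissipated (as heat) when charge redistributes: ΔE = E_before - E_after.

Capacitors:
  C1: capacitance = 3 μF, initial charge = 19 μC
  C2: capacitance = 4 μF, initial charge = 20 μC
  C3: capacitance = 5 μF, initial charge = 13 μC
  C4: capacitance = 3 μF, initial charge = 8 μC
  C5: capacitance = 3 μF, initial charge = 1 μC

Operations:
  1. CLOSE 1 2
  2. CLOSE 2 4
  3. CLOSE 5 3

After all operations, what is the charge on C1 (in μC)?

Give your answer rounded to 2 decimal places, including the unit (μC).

Answer: 16.71 μC

Derivation:
Initial: C1(3μF, Q=19μC, V=6.33V), C2(4μF, Q=20μC, V=5.00V), C3(5μF, Q=13μC, V=2.60V), C4(3μF, Q=8μC, V=2.67V), C5(3μF, Q=1μC, V=0.33V)
Op 1: CLOSE 1-2: Q_total=39.00, C_total=7.00, V=5.57; Q1=16.71, Q2=22.29; dissipated=1.524
Op 2: CLOSE 2-4: Q_total=30.29, C_total=7.00, V=4.33; Q2=17.31, Q4=12.98; dissipated=7.232
Op 3: CLOSE 5-3: Q_total=14.00, C_total=8.00, V=1.75; Q5=5.25, Q3=8.75; dissipated=4.817
Final charges: Q1=16.71, Q2=17.31, Q3=8.75, Q4=12.98, Q5=5.25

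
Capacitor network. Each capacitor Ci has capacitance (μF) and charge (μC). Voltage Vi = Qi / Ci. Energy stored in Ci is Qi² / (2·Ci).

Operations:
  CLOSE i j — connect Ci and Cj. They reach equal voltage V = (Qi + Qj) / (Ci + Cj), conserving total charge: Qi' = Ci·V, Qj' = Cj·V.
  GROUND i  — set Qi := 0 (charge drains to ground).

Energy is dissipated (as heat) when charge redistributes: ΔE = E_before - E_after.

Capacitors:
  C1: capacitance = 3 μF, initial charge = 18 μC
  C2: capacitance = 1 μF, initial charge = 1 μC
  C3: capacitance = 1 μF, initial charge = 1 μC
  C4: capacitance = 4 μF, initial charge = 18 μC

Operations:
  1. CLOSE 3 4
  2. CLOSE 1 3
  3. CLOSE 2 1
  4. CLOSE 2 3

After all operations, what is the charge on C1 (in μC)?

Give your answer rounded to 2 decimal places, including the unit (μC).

Answer: 13.01 μC

Derivation:
Initial: C1(3μF, Q=18μC, V=6.00V), C2(1μF, Q=1μC, V=1.00V), C3(1μF, Q=1μC, V=1.00V), C4(4μF, Q=18μC, V=4.50V)
Op 1: CLOSE 3-4: Q_total=19.00, C_total=5.00, V=3.80; Q3=3.80, Q4=15.20; dissipated=4.900
Op 2: CLOSE 1-3: Q_total=21.80, C_total=4.00, V=5.45; Q1=16.35, Q3=5.45; dissipated=1.815
Op 3: CLOSE 2-1: Q_total=17.35, C_total=4.00, V=4.34; Q2=4.34, Q1=13.01; dissipated=7.426
Op 4: CLOSE 2-3: Q_total=9.79, C_total=2.00, V=4.89; Q2=4.89, Q3=4.89; dissipated=0.309
Final charges: Q1=13.01, Q2=4.89, Q3=4.89, Q4=15.20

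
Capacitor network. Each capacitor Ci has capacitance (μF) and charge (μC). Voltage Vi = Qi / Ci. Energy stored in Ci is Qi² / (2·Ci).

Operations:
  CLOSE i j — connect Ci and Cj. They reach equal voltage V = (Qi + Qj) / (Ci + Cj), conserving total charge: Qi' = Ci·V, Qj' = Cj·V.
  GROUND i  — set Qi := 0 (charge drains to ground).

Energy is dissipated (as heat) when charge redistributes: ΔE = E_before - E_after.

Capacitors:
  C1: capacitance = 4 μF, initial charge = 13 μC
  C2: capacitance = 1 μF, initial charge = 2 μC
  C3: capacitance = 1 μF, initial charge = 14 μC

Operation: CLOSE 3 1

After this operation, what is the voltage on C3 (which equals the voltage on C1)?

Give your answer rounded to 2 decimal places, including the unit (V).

Answer: 5.40 V

Derivation:
Initial: C1(4μF, Q=13μC, V=3.25V), C2(1μF, Q=2μC, V=2.00V), C3(1μF, Q=14μC, V=14.00V)
Op 1: CLOSE 3-1: Q_total=27.00, C_total=5.00, V=5.40; Q3=5.40, Q1=21.60; dissipated=46.225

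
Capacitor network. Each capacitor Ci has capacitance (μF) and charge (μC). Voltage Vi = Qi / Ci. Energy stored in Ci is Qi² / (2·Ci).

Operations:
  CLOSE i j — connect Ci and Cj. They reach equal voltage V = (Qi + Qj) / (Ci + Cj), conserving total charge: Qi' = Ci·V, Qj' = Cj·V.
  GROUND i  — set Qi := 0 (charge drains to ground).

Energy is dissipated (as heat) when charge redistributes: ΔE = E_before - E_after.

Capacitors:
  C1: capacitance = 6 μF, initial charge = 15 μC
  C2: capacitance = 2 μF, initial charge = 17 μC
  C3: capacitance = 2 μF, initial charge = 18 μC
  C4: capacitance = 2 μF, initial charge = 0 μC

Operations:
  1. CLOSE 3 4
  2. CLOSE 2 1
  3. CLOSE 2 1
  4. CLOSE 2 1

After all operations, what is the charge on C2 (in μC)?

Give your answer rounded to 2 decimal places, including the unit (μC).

Initial: C1(6μF, Q=15μC, V=2.50V), C2(2μF, Q=17μC, V=8.50V), C3(2μF, Q=18μC, V=9.00V), C4(2μF, Q=0μC, V=0.00V)
Op 1: CLOSE 3-4: Q_total=18.00, C_total=4.00, V=4.50; Q3=9.00, Q4=9.00; dissipated=40.500
Op 2: CLOSE 2-1: Q_total=32.00, C_total=8.00, V=4.00; Q2=8.00, Q1=24.00; dissipated=27.000
Op 3: CLOSE 2-1: Q_total=32.00, C_total=8.00, V=4.00; Q2=8.00, Q1=24.00; dissipated=0.000
Op 4: CLOSE 2-1: Q_total=32.00, C_total=8.00, V=4.00; Q2=8.00, Q1=24.00; dissipated=0.000
Final charges: Q1=24.00, Q2=8.00, Q3=9.00, Q4=9.00

Answer: 8.00 μC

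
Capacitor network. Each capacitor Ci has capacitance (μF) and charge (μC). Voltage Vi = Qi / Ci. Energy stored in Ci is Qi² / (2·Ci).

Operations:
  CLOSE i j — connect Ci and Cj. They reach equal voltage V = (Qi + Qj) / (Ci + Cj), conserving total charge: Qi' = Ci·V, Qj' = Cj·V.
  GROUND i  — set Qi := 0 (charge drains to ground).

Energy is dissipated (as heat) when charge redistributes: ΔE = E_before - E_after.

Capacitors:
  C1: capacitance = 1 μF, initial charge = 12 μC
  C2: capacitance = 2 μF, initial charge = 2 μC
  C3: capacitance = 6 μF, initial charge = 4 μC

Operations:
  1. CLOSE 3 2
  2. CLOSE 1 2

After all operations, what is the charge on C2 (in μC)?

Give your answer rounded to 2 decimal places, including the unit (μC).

Initial: C1(1μF, Q=12μC, V=12.00V), C2(2μF, Q=2μC, V=1.00V), C3(6μF, Q=4μC, V=0.67V)
Op 1: CLOSE 3-2: Q_total=6.00, C_total=8.00, V=0.75; Q3=4.50, Q2=1.50; dissipated=0.083
Op 2: CLOSE 1-2: Q_total=13.50, C_total=3.00, V=4.50; Q1=4.50, Q2=9.00; dissipated=42.188
Final charges: Q1=4.50, Q2=9.00, Q3=4.50

Answer: 9.00 μC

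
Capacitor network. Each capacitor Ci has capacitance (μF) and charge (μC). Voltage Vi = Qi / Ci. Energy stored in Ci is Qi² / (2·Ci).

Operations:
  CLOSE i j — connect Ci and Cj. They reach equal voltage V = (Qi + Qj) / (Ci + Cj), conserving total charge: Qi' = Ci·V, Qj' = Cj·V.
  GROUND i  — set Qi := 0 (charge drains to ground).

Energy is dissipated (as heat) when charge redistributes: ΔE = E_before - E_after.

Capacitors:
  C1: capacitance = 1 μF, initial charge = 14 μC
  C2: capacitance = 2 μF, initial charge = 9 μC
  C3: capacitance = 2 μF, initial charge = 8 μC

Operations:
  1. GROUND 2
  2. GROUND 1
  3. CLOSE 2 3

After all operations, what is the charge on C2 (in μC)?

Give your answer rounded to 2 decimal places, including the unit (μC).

Answer: 4.00 μC

Derivation:
Initial: C1(1μF, Q=14μC, V=14.00V), C2(2μF, Q=9μC, V=4.50V), C3(2μF, Q=8μC, V=4.00V)
Op 1: GROUND 2: Q2=0; energy lost=20.250
Op 2: GROUND 1: Q1=0; energy lost=98.000
Op 3: CLOSE 2-3: Q_total=8.00, C_total=4.00, V=2.00; Q2=4.00, Q3=4.00; dissipated=8.000
Final charges: Q1=0.00, Q2=4.00, Q3=4.00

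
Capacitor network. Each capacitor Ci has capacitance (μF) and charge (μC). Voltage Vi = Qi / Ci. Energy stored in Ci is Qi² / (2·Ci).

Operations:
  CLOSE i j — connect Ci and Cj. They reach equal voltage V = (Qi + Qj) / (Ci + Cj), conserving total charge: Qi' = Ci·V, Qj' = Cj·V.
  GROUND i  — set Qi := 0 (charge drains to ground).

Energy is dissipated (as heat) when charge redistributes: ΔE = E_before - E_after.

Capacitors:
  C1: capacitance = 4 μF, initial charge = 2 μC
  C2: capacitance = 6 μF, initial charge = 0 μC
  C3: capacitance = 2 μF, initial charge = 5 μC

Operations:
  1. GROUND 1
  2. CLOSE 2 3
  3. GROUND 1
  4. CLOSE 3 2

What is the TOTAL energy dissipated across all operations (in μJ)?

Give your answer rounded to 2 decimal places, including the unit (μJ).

Initial: C1(4μF, Q=2μC, V=0.50V), C2(6μF, Q=0μC, V=0.00V), C3(2μF, Q=5μC, V=2.50V)
Op 1: GROUND 1: Q1=0; energy lost=0.500
Op 2: CLOSE 2-3: Q_total=5.00, C_total=8.00, V=0.62; Q2=3.75, Q3=1.25; dissipated=4.688
Op 3: GROUND 1: Q1=0; energy lost=0.000
Op 4: CLOSE 3-2: Q_total=5.00, C_total=8.00, V=0.62; Q3=1.25, Q2=3.75; dissipated=0.000
Total dissipated: 5.188 μJ

Answer: 5.19 μJ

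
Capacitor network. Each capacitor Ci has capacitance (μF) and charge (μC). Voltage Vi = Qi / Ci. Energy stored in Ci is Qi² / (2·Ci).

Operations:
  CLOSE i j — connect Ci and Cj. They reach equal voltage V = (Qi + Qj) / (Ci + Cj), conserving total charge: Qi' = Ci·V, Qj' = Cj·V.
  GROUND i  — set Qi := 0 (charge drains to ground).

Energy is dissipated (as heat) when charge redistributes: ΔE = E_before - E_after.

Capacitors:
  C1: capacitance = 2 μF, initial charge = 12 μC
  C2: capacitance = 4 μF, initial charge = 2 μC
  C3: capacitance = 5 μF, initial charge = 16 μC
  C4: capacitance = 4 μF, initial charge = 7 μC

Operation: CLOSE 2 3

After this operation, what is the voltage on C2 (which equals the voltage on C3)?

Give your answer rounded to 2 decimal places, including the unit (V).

Initial: C1(2μF, Q=12μC, V=6.00V), C2(4μF, Q=2μC, V=0.50V), C3(5μF, Q=16μC, V=3.20V), C4(4μF, Q=7μC, V=1.75V)
Op 1: CLOSE 2-3: Q_total=18.00, C_total=9.00, V=2.00; Q2=8.00, Q3=10.00; dissipated=8.100

Answer: 2.00 V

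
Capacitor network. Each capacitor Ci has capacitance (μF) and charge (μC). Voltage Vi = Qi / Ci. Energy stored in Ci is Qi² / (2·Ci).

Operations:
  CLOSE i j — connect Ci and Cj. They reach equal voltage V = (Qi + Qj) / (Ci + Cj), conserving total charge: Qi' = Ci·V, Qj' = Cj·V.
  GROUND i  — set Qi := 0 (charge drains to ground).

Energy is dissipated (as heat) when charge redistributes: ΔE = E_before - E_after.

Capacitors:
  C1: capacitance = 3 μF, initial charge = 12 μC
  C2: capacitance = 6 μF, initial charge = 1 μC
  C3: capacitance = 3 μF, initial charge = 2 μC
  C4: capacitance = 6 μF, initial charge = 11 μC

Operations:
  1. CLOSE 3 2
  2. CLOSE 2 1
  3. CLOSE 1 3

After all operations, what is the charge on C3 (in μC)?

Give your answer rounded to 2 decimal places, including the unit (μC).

Initial: C1(3μF, Q=12μC, V=4.00V), C2(6μF, Q=1μC, V=0.17V), C3(3μF, Q=2μC, V=0.67V), C4(6μF, Q=11μC, V=1.83V)
Op 1: CLOSE 3-2: Q_total=3.00, C_total=9.00, V=0.33; Q3=1.00, Q2=2.00; dissipated=0.250
Op 2: CLOSE 2-1: Q_total=14.00, C_total=9.00, V=1.56; Q2=9.33, Q1=4.67; dissipated=13.444
Op 3: CLOSE 1-3: Q_total=5.67, C_total=6.00, V=0.94; Q1=2.83, Q3=2.83; dissipated=1.120
Final charges: Q1=2.83, Q2=9.33, Q3=2.83, Q4=11.00

Answer: 2.83 μC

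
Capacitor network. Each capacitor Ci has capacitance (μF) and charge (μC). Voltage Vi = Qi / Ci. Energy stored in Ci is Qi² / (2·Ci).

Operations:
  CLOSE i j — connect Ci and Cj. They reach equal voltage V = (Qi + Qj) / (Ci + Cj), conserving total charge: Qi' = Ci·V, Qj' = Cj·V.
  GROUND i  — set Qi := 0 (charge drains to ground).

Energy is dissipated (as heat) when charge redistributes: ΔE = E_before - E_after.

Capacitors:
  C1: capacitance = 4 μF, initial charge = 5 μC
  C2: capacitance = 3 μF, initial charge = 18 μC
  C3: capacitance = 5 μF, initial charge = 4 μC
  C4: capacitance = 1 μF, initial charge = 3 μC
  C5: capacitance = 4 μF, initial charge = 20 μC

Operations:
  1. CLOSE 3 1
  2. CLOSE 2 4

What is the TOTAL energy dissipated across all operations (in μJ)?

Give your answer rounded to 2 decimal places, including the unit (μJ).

Initial: C1(4μF, Q=5μC, V=1.25V), C2(3μF, Q=18μC, V=6.00V), C3(5μF, Q=4μC, V=0.80V), C4(1μF, Q=3μC, V=3.00V), C5(4μF, Q=20μC, V=5.00V)
Op 1: CLOSE 3-1: Q_total=9.00, C_total=9.00, V=1.00; Q3=5.00, Q1=4.00; dissipated=0.225
Op 2: CLOSE 2-4: Q_total=21.00, C_total=4.00, V=5.25; Q2=15.75, Q4=5.25; dissipated=3.375
Total dissipated: 3.600 μJ

Answer: 3.60 μJ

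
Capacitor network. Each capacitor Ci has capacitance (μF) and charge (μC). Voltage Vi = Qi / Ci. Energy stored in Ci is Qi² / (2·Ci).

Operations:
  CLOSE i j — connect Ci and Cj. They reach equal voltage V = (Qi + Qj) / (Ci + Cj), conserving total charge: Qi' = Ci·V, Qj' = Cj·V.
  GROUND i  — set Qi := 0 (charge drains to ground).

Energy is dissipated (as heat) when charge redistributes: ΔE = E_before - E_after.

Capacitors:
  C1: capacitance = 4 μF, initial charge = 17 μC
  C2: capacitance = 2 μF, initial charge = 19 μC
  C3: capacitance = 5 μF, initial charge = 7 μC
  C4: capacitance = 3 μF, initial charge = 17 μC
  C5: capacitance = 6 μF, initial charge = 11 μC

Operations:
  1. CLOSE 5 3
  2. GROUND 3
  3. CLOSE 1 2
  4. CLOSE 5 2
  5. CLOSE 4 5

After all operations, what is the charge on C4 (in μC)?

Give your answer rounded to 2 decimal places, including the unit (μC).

Initial: C1(4μF, Q=17μC, V=4.25V), C2(2μF, Q=19μC, V=9.50V), C3(5μF, Q=7μC, V=1.40V), C4(3μF, Q=17μC, V=5.67V), C5(6μF, Q=11μC, V=1.83V)
Op 1: CLOSE 5-3: Q_total=18.00, C_total=11.00, V=1.64; Q5=9.82, Q3=8.18; dissipated=0.256
Op 2: GROUND 3: Q3=0; energy lost=6.694
Op 3: CLOSE 1-2: Q_total=36.00, C_total=6.00, V=6.00; Q1=24.00, Q2=12.00; dissipated=18.375
Op 4: CLOSE 5-2: Q_total=21.82, C_total=8.00, V=2.73; Q5=16.36, Q2=5.45; dissipated=14.281
Op 5: CLOSE 4-5: Q_total=33.36, C_total=9.00, V=3.71; Q4=11.12, Q5=22.24; dissipated=8.640
Final charges: Q1=24.00, Q2=5.45, Q3=0.00, Q4=11.12, Q5=22.24

Answer: 11.12 μC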